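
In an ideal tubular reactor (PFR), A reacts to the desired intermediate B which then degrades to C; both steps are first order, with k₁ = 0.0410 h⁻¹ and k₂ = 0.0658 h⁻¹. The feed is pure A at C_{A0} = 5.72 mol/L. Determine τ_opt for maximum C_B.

The intermediate peaks when r₁ = r₂, i.e. k₁e^(−k₁τ) = k₂e^(−k₂τ), giving τ_opt = ln(k₂/k₁)/(k₂−k₁).
= ln(0.0658/0.0410)/(0.0658−0.0410) = ln(1.605)/0.02480 = 0.4730/0.02480 = 19.1 h.

19.1 h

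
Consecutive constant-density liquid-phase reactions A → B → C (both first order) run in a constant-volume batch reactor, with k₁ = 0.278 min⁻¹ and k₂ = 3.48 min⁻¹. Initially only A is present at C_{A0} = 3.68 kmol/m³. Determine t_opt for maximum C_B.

0.789 min

For first-order series the maximum of C_B occurs at t_opt = ln(k₂/k₁)/(k₂−k₁).
= ln(3.48/0.278)/(3.48−0.278) = ln(12.52)/3.202 = 2.527/3.202 = 0.789 min.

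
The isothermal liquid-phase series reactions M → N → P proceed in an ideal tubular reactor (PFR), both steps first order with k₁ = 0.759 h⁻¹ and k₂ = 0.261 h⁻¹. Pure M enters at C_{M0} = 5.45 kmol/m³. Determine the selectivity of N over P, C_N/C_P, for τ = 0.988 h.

6.54

For first-order series with pure M initially, C_N(τ) = k₁C_{M0}/(k₂−k₁)·(e^(−k₁τ) − e^(−k₂τ)).
e^(−k₁τ) = e^(−0.759×0.988) = e^(−0.7499) = 0.4724; e^(−k₂τ) = e^(−0.2579) = 0.7727.
C_N = 0.759×5.45/(0.261−0.759) × (0.4724−0.7727) = (-8.306)×(-0.3003) = 2.494 kmol/m³.
C_M = C_{M0}e^(−k₁τ) = 2.575 kmol/m³, so C_P = C_{M0}−C_M−C_N = 0.3811 kmol/m³; C_N/C_P = 6.54.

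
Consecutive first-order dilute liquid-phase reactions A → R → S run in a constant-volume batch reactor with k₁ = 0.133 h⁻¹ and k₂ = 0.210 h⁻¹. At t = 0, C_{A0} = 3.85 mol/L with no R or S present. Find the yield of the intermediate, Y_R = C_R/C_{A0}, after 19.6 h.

Solving the coupled first-order balances gives C_R(t) = [k₁/(k₂−k₁)]·C_{A0}·(e^(−k₁t) − e^(−k₂t)).
e^(−k₁t) = e^(−0.133×19.6) = e^(−2.607) = 0.07377; e^(−k₂t) = e^(−4.116) = 0.01631.
C_R = 0.133×3.85/(0.210−0.133) × (0.07377−0.01631) = 6.650×0.05746 = 0.3821 mol/L.
Y_R = C_R/C_{A0} = 0.3821/3.85 = 0.0993.

0.0993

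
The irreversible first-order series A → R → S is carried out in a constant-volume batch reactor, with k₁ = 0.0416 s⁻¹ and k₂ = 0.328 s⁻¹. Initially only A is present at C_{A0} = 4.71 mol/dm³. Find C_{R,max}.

0.443 mol/dm³

For a first-order series the maximum intermediate yield is C_{R,max}/C_{A0} = (k₁/k₂)^[k₂/(k₂−k₁)].
= (0.0416/0.328)^(0.328/(0.328−0.0416)) = (0.1268)^(1.145) = 0.09396.
C_{R,max} = 0.09396×4.71 = 0.443 mol/dm³.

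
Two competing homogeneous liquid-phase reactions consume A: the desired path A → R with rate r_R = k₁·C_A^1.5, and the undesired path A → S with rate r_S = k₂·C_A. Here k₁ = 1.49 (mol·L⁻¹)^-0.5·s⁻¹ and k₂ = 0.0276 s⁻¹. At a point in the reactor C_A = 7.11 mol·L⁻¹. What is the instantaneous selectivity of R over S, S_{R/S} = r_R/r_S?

S_{R/S} = r_R/r_S = (k₁·C_A^1.5)/(k₂·C_A) = (k₁/k₂)·C_A^0.5.
= (1.49×7.110^1.5) / (0.0276×7.110) = 28.25/0.1962 = 144.

144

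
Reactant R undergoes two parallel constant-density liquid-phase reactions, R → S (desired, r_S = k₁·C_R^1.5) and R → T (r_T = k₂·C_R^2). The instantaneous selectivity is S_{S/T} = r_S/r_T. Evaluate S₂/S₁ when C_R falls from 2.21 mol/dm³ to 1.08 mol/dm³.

S_{S/T} = (k₁/k₂)·C_R^-0.5, so S₂/S₁ = (C_{R,2}/C_{R,1})^-0.5.
= (1.08/2.21)^(-0.5) = (0.4887)^(-0.5) = 1.43.
Selectivity toward S rises as C_R falls — low-concentration operation is favoured.

1.43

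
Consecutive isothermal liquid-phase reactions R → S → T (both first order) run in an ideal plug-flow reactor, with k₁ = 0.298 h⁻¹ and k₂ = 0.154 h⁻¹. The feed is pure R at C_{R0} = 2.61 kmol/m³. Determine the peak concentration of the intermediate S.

1.29 kmol/m³

At the optimum, C_{S,max}/C_{R0} = (k₁/k₂)^[k₂/(k₂−k₁)].
= (0.298/0.154)^(0.154/(0.154−0.298)) = (1.935)^(-1.069) = 0.4936.
C_{S,max} = 0.4936×2.61 = 1.29 kmol/m³.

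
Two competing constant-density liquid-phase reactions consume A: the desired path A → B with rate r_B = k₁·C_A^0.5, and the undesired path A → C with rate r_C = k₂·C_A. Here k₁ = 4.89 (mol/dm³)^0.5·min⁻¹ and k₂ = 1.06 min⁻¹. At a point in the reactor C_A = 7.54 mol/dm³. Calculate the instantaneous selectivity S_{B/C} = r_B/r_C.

S_{B/C} = r_B/r_C = (k₁·C_A^0.5)/(k₂·C_A) = (k₁/k₂)·C_A^-0.5.
= (4.89×7.540^0.5) / (1.06×7.540) = 13.43/7.992 = 1.68.

1.68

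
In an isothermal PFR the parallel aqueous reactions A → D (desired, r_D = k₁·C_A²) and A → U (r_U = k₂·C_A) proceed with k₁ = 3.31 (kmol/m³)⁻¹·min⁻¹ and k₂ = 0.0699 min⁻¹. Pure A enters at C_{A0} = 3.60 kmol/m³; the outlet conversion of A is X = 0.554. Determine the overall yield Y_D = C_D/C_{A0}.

C_A = C_{A0}(1−X) = 1.606 kmol/m³.
Along a PFR/batch, dC_U/dC_A = −r_U/(r_D+r_U) = −k₂/(k₂+k₁·C_A).
Integrating from C_{A0} to C_A: C_U = (0.0699/3.31)·ln[(0.0699+3.31·3.60)/(0.0699+3.31·1.61)] = 0.02112·ln(11.99/5.384) = 0.01690 kmol/m³.
Then C_D = (C_{A0}−C_A) − C_U = 1.994 − 0.01690 = 1.978 kmol/m³.
Y_D = C_D/C_{A0} = 1.978/3.60 = 0.549.

0.549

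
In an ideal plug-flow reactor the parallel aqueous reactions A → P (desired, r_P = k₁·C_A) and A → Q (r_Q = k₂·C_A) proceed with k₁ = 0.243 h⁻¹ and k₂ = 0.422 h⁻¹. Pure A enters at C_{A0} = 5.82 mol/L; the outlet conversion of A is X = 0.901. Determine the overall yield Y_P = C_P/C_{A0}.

0.329

C_A = C_{A0}(1−X) = 0.5762 mol/L.
Both paths are first order in A, so the instantaneous fraction to P is constant: dC_P/d(−C_A) = k₁/(k₁+k₂) = 0.3654.
C_P = 0.3654·(C_{A0}−C_A) = 0.3654×5.244 = 1.92 mol/L.
Y_P = C_P/C_{A0} = 1.916/5.82 = 0.329.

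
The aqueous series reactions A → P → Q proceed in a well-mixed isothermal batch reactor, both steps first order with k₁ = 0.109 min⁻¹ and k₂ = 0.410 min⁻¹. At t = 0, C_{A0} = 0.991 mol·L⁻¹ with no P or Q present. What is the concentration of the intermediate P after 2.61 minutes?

0.147 mol·L⁻¹

The intermediate concentration in a first-order A→B→C sequence is C_P = k₁C_{A0}(e^(−k₁t) − e^(−k₂t))/(k₂−k₁).
e^(−k₁t) = e^(−0.109×2.61) = e^(−0.2845) = 0.7524; e^(−k₂t) = e^(−1.070) = 0.3430.
C_P = 0.109×0.991/(0.410−0.109) × (0.7524−0.3430) = 0.3589×0.4094 = 0.1469 mol·L⁻¹.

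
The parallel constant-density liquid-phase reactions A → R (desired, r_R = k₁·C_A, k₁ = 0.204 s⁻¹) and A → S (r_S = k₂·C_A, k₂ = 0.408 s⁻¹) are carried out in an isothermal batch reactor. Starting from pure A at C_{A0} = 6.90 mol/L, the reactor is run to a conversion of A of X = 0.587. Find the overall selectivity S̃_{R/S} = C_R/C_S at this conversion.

C_A = C_{A0}(1−X) = 2.850 mol/L.
Both paths are first order in A, so the instantaneous fraction to R is constant: dC_R/d(−C_A) = k₁/(k₁+k₂) = 0.3333.
C_R = 0.3333·(C_{A0}−C_A) = 0.3333×4.050 = 1.35 mol/L.
C_S = (C_{A0}−C_A)−C_R = 2.700 mol/L; S̃_{R/S} = 1.350/2.700 = 0.500.

0.500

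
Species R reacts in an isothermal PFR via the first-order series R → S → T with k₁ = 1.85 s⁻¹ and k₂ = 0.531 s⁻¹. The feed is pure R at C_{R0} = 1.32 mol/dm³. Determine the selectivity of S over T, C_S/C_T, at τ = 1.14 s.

2.10

Solving the coupled first-order balances gives C_S(τ) = [k₁/(k₂−k₁)]·C_{R0}·(e^(−k₁τ) − e^(−k₂τ)).
e^(−k₁τ) = e^(−1.85×1.14) = e^(−2.109) = 0.1214; e^(−k₂τ) = e^(−0.6053) = 0.5459.
C_S = 1.85×1.32/(0.531−1.85) × (0.1214−0.5459) = (-1.851)×(-0.4245) = 0.7860 mol/dm³.
C_R = C_{R0}e^(−k₁τ) = 0.1602 mol/dm³, so C_T = C_{R0}−C_R−C_S = 0.3738 mol/dm³; C_S/C_T = 2.10.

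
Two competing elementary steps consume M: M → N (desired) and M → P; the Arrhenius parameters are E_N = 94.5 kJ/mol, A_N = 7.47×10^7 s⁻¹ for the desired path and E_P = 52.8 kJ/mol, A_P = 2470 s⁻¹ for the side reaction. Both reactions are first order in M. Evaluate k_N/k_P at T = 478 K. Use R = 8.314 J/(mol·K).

k_N/k_P = (A_N/A_P)·exp[−(E_N−E_P)/(RT)] = (A_N/A_P)·exp[(E_P−E_N)/(RT)].
(E_P−E_N)/(RT) = (52.8−94.5)×10³/(8.314×478) = -41700/3974 = -10.49.
k_N/k_P = (7.47×10^7/2470)·exp(-10.49) = 30243 × 2.773×10^-5 = 0.839.
Since E_N > E_P, raising the temperature improves selectivity toward N.

0.839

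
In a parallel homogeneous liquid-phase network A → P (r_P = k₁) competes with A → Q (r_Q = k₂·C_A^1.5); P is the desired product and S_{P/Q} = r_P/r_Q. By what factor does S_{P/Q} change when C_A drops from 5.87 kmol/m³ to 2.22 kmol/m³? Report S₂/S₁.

S_{P/Q} = (k₁/k₂)·C_A^-1.5, so S₂/S₁ = (C_{A,2}/C_{A,1})^-1.5.
= (2.22/5.87)^(-1.5) = (0.3782)^(-1.5) = 4.30.
Selectivity toward P rises as C_A falls — low-concentration operation is favoured.

4.30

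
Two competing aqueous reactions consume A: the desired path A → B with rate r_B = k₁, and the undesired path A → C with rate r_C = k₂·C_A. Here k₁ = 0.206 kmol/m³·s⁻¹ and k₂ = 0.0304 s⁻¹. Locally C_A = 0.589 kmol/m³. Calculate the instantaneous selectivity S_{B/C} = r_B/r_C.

S_{B/C} = r_B/r_C = (k₁)/(k₂·C_A) = (k₁/k₂)·C_A⁻¹.
= (0.206) / (0.0304×0.5890) = 0.2060/0.01791 = 11.5.
The undesired path is higher order in A, so low C_A (CSTR or dilute feed) favours B.

11.5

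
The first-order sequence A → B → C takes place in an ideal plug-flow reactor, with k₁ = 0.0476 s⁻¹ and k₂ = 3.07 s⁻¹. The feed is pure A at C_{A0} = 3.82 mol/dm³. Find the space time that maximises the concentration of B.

Setting dC_B/dτ = 0 gives τ_opt = ln(k₂/k₁)/(k₂−k₁).
= ln(3.07/0.0476)/(3.07−0.0476) = ln(64.50)/3.022 = 4.167/3.022 = 1.38 s.

1.38 s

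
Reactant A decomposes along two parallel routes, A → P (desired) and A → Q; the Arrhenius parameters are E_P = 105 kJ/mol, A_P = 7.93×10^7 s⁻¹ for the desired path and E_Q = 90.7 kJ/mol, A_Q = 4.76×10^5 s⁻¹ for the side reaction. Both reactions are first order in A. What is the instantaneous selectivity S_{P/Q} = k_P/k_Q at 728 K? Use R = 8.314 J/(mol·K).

15.7

With equal orders, S_{P/Q} = k_P/k_Q = (A_P/A_Q)·exp[(E_Q−E_P)/(RT)].
(E_Q−E_P)/(RT) = (90.7−105)×10³/(8.314×728) = -14300/6053 = -2.363.
k_P/k_Q = (7.93×10^7/4.76×10^5)·exp(-2.363) = 166.6 × 0.09417 = 15.7.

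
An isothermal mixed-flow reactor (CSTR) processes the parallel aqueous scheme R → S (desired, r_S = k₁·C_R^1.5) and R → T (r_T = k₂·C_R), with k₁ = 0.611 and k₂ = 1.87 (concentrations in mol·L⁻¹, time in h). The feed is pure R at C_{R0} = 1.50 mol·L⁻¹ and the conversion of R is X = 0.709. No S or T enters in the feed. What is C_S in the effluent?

Exit C_R = C_{R0}(1−X) = 1.50×0.291 = 0.4365 mol·L⁻¹.
A CSTR operates uniformly at the exit composition, giving r_S = 0.1762 and r_T = 0.8163 (each k·C_R^n at C_R = 0.4365).
Fraction of consumed R going to S: r_S/(r_S+r_T) = 0.1775.
C_S = 0.1775·C_{R0}·X = 0.1775×1.50×0.709 = 0.189 mol·L⁻¹.

0.189 mol·L⁻¹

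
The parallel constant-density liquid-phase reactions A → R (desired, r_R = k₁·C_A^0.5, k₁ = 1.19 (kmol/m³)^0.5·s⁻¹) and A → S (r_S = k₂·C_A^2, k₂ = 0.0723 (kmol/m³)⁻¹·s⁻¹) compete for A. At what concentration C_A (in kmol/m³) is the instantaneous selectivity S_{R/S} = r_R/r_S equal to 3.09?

3.05 kmol/m³

S_{R/S} = (k₁/k₂)·C_A^-1.5 ⇒ C_A = (S·k₂/k₁)^(1/(-1.5)).
= (3.09×0.0723/1.19)^(-0.6667) = (0.1877)^(-0.6667) = 3.05 kmol/m³.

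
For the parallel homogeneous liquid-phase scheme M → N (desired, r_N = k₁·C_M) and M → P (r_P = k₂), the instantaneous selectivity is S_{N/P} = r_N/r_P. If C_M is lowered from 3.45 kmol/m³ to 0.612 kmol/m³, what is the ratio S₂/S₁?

0.177

S_{N/P} = (k₁/k₂)·C_M, so S₂/S₁ = (C_{M,2}/C_{M,1}).
= 0.612/3.45 = 0.177.
Selectivity toward N falls as C_M falls — high-concentration operation is favoured.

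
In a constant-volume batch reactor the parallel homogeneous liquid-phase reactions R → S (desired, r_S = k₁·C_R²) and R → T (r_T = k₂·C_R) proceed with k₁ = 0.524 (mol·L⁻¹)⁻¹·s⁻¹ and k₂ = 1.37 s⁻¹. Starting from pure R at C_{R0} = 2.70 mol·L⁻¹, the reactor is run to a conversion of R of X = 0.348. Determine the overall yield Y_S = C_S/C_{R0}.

C_R = C_{R0}(1−X) = 1.760 mol·L⁻¹.
Along a PFR/batch, dC_T/dC_R = −r_T/(r_S+r_T) = −k₂/(k₂+k₁·C_R).
Integrating from C_{R0} to C_R: C_T = (1.37/0.524)·ln[(1.37+0.524·2.70)/(1.37+0.524·1.76)] = 2.615·ln(2.785/2.292) = 0.5087 mol·L⁻¹.
Then C_S = (C_{R0}−C_R) − C_T = 0.9396 − 0.5087 = 0.4309 mol·L⁻¹.
Y_S = C_S/C_{R0} = 0.4309/2.70 = 0.160.

0.160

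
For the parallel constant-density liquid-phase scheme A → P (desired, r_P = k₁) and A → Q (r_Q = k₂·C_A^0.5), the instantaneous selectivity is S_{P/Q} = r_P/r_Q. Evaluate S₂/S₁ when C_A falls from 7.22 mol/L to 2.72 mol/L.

S_{P/Q} = (k₁/k₂)·C_A^-0.5, so S₂/S₁ = (C_{A,2}/C_{A,1})^-0.5.
= (2.72/7.22)^(-0.5) = (0.3767)^(-0.5) = 1.63.
Selectivity toward P rises as C_A falls — low-concentration operation is favoured.

1.63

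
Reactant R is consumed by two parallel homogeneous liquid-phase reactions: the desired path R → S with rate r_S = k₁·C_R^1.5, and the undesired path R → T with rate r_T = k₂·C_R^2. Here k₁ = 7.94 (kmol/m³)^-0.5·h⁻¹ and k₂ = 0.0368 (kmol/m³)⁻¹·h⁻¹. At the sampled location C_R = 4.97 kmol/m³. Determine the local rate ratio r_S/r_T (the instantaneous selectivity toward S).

96.8

S_{S/T} = r_S/r_T = (k₁·C_R^1.5)/(k₂·C_R^2) = (k₁/k₂)·C_R^-0.5.
= (7.94×4.970^1.5) / (0.0368×4.970^2) = 87.97/0.9090 = 96.8.
The undesired path is higher order in R, so low C_R (CSTR or dilute feed) favours S.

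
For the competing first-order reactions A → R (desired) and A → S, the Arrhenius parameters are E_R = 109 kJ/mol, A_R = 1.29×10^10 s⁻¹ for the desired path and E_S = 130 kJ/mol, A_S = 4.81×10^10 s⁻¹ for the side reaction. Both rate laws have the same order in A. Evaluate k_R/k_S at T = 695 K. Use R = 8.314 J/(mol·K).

k_R/k_S = (A_R/A_S)·exp[−(E_R−E_S)/(RT)] = (A_R/A_S)·exp[(E_S−E_R)/(RT)].
(E_S−E_R)/(RT) = (130−109)×10³/(8.314×695) = 21000/5778 = 3.634.
k_R/k_S = (1.29×10^10/4.81×10^10)·exp(3.634) = 0.2682 × 37.88 = 10.2.
Since E_R < E_S, lowering the temperature improves selectivity toward R.

10.2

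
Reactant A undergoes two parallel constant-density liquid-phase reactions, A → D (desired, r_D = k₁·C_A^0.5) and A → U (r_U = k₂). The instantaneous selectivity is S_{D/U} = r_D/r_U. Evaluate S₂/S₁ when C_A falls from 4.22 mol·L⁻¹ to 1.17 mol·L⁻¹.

S_{D/U} = (k₁/k₂)·C_A^0.5, so S₂/S₁ = (C_{A,2}/C_{A,1})^0.5.
= (1.17/4.22)^0.5 = (0.2773)^0.5 = 0.527.
Selectivity toward D falls as C_A falls — high-concentration operation is favoured.

0.527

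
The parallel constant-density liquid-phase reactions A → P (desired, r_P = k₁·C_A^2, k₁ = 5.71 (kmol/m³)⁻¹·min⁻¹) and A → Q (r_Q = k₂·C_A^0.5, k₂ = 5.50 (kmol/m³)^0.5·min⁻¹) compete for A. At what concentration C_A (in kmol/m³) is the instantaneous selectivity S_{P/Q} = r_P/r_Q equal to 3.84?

S_{P/Q} = (k₁/k₂)·C_A^1.5 ⇒ C_A = (S·k₂/k₁)^(1/1.5).
= (3.84×5.50/5.71)^(0.6667) = (3.699)^(0.6667) = 2.39 kmol/m³.

2.39 kmol/m³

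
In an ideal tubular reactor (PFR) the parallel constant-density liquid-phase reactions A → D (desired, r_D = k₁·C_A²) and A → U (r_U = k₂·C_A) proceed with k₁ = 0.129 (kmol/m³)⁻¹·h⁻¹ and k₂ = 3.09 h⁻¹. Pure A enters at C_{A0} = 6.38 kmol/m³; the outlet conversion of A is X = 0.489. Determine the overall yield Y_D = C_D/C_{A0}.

C_A = C_{A0}(1−X) = 3.260 kmol/m³.
Along a PFR/batch, dC_U/dC_A = −r_U/(r_D+r_U) = −k₂/(k₂+k₁·C_A).
Integrating from C_{A0} to C_A: C_U = (3.09/0.129)·ln[(3.09+0.129·6.38)/(3.09+0.129·3.26)] = 23.95·ln(3.913/3.511) = 2.600 kmol/m³.
Then C_D = (C_{A0}−C_A) − C_U = 3.120 − 2.600 = 0.5201 kmol/m³.
Y_D = C_D/C_{A0} = 0.5201/6.38 = 0.0815.

0.0815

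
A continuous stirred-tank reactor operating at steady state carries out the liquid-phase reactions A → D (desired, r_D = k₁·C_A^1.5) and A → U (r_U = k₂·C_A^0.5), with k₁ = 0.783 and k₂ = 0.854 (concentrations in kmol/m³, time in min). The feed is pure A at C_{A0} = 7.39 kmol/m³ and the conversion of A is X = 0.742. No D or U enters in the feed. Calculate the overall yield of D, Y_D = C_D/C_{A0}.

Exit C_A = C_{A0}(1−X) = 7.39×0.258 = 1.907 kmol/m³.
Rates in a CSTR are evaluated at the outlet concentration: r_D = 0.783×1.907^1.5 = 2.061, r_U = 0.854×1.907^0.5 = 1.179.
Fraction of consumed A going to D: r_D/(r_D+r_U) = 0.6361.
C_D = 0.6361·C_{A0}·X = 0.6361×7.39×0.742 = 3.49 kmol/m³; Y_D = C_D/C_{A0} = 0.472.

0.472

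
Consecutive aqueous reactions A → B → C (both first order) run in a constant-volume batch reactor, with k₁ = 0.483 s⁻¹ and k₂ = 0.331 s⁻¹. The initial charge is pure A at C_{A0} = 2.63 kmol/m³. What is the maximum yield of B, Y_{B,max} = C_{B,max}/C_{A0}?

0.439

For a first-order series the maximum intermediate yield is C_{B,max}/C_{A0} = (k₁/k₂)^[k₂/(k₂−k₁)].
= (0.483/0.331)^(0.331/(0.331−0.483)) = (1.459)^(-2.178) = 0.4391.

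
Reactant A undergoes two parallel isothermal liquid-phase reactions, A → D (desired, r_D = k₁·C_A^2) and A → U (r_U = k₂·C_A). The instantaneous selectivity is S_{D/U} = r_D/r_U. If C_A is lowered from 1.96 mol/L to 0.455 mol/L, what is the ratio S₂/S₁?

0.232

S_{D/U} = (k₁/k₂)·C_A, so S₂/S₁ = (C_{A,2}/C_{A,1}).
= 0.455/1.96 = 0.232.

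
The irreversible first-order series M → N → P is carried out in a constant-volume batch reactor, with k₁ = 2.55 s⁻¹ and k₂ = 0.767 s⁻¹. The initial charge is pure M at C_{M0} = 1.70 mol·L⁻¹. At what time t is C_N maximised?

Setting dC_N/dt = 0 gives t_opt = ln(k₂/k₁)/(k₂−k₁).
= ln(0.767/2.55)/(0.767−2.55) = ln(0.3008)/-1.783 = -1.201/-1.783 = 0.674 s.

0.674 s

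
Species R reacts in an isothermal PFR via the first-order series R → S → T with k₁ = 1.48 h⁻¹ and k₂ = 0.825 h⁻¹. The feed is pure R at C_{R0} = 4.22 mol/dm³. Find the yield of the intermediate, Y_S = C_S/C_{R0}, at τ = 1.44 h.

0.421

Solving the coupled first-order balances gives C_S(τ) = [k₁/(k₂−k₁)]·C_{R0}·(e^(−k₁τ) − e^(−k₂τ)).
e^(−k₁τ) = e^(−1.48×1.44) = e^(−2.131) = 0.1187; e^(−k₂τ) = e^(−1.188) = 0.3048.
C_S = 1.48×4.22/(0.825−1.48) × (0.1187−0.3048) = (-9.535)×(-0.1861) = 1.775 mol/dm³.
Y_S = C_S/C_{R0} = 1.775/4.22 = 0.421.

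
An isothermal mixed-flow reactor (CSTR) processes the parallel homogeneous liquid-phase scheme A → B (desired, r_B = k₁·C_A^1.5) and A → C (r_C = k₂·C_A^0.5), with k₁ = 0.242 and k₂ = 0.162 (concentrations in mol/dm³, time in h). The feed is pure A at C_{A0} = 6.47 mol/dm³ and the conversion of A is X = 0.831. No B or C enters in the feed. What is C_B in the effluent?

Exit C_A = C_{A0}(1−X) = 6.47×0.169 = 1.093 mol/dm³.
A CSTR operates uniformly at the exit composition, giving r_B = 0.2767 and r_C = 0.1694 (each k·C_A^n at C_A = 1.093).
Fraction of consumed A going to B: r_B/(r_B+r_C) = 0.6203.
C_B = 0.6203·C_{A0}·X = 0.6203×6.47×0.831 = 3.33 mol/dm³.

3.33 mol/dm³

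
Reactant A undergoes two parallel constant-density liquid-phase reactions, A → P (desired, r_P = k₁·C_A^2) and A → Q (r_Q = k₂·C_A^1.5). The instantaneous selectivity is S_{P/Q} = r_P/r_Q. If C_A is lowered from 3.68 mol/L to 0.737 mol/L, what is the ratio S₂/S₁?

0.448

S_{P/Q} = (k₁/k₂)·C_A^0.5, so S₂/S₁ = (C_{A,2}/C_{A,1})^0.5.
= (0.737/3.68)^0.5 = (0.2003)^0.5 = 0.448.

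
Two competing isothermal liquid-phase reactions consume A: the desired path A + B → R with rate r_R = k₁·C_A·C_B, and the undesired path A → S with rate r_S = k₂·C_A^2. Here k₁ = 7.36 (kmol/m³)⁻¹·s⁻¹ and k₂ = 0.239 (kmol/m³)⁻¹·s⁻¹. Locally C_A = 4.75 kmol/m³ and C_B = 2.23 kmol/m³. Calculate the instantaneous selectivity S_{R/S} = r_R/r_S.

14.5

S_{R/S} = r_R/r_S = (k₁·C_A·C_B)/(k₂·C_A^2) = (k₁/k₂)·C_A⁻¹·C_B.
= (7.36×4.750×2.230) / (0.239×4.750^2) = 77.96/5.392 = 14.5.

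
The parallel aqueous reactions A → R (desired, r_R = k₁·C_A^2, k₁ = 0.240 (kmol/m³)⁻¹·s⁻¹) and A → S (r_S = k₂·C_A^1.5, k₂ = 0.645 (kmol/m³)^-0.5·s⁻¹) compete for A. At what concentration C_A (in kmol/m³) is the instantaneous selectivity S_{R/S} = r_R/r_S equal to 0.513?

S_{R/S} = (k₁/k₂)·C_A^0.5 ⇒ C_A = (S·k₂/k₁)^(2).
= (0.513×0.645/0.240)^(2) = (1.379)^(2) = 1.90 kmol/m³.

1.90 kmol/m³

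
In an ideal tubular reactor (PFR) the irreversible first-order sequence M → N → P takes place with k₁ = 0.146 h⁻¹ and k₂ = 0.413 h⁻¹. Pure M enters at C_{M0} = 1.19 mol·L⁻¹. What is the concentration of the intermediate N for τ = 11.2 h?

0.120 mol·L⁻¹

For first-order series with pure M initially, C_N(τ) = k₁C_{M0}/(k₂−k₁)·(e^(−k₁τ) − e^(−k₂τ)).
e^(−k₁τ) = e^(−0.146×11.2) = e^(−1.635) = 0.1949; e^(−k₂τ) = e^(−4.626) = 0.009798.
C_N = 0.146×1.19/(0.413−0.146) × (0.1949−0.009798) = 0.6507×0.1851 = 0.1205 mol·L⁻¹.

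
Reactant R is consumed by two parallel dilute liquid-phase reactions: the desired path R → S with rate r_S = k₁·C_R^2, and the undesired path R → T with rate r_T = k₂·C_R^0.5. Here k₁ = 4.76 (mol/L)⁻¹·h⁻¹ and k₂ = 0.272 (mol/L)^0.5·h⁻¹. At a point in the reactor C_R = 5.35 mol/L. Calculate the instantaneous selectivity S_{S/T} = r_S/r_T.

S_{S/T} = r_S/r_T = (k₁·C_R^2)/(k₂·C_R^0.5) = (k₁/k₂)·C_R^1.5.
= (4.76×5.350^2) / (0.272×5.350^0.5) = 136.2/0.6291 = 217.

217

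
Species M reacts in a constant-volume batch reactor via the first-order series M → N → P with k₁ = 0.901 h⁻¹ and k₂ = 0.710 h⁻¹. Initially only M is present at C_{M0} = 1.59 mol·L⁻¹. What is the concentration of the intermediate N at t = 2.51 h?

For first-order series with pure M initially, C_N(t) = k₁C_{M0}/(k₂−k₁)·(e^(−k₁t) − e^(−k₂t)).
e^(−k₁t) = e^(−0.901×2.51) = e^(−2.262) = 0.1042; e^(−k₂t) = e^(−1.782) = 0.1683.
C_N = 0.901×1.59/(0.710−0.901) × (0.1042−0.1683) = (-7.500)×(-0.06409) = 0.4807 mol·L⁻¹.

0.481 mol·L⁻¹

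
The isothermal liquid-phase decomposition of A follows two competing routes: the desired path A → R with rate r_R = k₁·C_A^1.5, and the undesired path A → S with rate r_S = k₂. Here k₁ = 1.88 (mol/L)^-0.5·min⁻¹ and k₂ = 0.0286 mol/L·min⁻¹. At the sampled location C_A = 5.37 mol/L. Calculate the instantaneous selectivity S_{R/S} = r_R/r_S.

S_{R/S} = r_R/r_S = (k₁·C_A^1.5)/(k₂) = (k₁/k₂)·C_A^1.5.
= (1.88×5.370^1.5) / (0.0286) = 23.39/0.02860 = 818.
Since the desired path is higher order in A, keeping C_A high (PFR or concentrated feed) favours R.

818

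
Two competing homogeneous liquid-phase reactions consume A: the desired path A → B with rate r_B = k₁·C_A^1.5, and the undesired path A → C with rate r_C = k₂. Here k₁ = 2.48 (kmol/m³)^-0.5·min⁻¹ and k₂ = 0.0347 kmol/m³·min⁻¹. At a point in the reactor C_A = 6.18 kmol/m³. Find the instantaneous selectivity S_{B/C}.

1098

S_{B/C} = r_B/r_C = (k₁·C_A^1.5)/(k₂) = (k₁/k₂)·C_A^1.5.
= (2.48×6.180^1.5) / (0.0347) = 38.10/0.03470 = 1098.
Since the desired path is higher order in A, keeping C_A high (PFR or concentrated feed) favours B.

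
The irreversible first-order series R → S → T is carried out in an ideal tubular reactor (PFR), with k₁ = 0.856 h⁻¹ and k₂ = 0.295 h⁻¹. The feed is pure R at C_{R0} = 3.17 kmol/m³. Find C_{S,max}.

At the optimum, C_{S,max}/C_{R0} = (k₁/k₂)^[k₂/(k₂−k₁)].
= (0.856/0.295)^(0.295/(0.295−0.856)) = (2.902)^(-0.5258) = 0.5711.
C_{S,max} = 0.5711×3.17 = 1.81 kmol/m³.

1.81 kmol/m³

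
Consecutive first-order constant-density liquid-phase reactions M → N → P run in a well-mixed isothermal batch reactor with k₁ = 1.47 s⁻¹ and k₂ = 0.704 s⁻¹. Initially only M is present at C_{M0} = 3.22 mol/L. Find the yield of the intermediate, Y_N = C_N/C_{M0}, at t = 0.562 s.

For first-order series with pure M initially, C_N(t) = k₁C_{M0}/(k₂−k₁)·(e^(−k₁t) − e^(−k₂t)).
e^(−k₁t) = e^(−1.47×0.562) = e^(−0.8261) = 0.4377; e^(−k₂t) = e^(−0.3956) = 0.6732.
C_N = 1.47×3.22/(0.704−1.47) × (0.4377−0.6732) = (-6.179)×(-0.2355) = 1.455 mol/L.
Y_N = C_N/C_{M0} = 1.455/3.22 = 0.452.

0.452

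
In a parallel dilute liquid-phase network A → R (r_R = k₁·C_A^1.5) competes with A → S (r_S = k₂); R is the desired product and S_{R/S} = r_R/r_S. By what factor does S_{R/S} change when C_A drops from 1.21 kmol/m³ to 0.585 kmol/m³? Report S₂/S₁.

S_{R/S} = (k₁/k₂)·C_A^1.5, so S₂/S₁ = (C_{A,2}/C_{A,1})^1.5.
= (0.585/1.21)^1.5 = (0.4835)^1.5 = 0.336.

0.336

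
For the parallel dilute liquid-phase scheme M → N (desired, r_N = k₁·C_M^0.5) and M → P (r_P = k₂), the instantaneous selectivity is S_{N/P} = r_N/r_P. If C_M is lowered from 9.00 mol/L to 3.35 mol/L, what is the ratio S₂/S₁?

0.610

S_{N/P} = (k₁/k₂)·C_M^0.5, so S₂/S₁ = (C_{M,2}/C_{M,1})^0.5.
= (3.35/9.00)^0.5 = (0.3722)^0.5 = 0.610.
Selectivity toward N falls as C_M falls — high-concentration operation is favoured.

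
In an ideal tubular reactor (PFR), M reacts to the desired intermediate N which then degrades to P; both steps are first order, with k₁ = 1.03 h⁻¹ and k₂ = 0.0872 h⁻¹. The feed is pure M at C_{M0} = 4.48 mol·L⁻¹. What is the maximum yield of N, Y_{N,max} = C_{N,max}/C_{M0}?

Evaluating C_N at τ_opt = ln(k₂/k₁)/(k₂−k₁) gives C_{N,max}/C_{M0} = (k₁/k₂)^[k₂/(k₂−k₁)].
= (1.03/0.0872)^(0.0872/(0.0872−1.03)) = (11.81)^(-0.09249) = 0.7958.

0.796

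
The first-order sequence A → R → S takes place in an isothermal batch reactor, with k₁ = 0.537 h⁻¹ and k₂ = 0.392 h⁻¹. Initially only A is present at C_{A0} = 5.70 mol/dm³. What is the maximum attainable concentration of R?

For a first-order series the maximum intermediate yield is C_{R,max}/C_{A0} = (k₁/k₂)^[k₂/(k₂−k₁)].
= (0.537/0.392)^(0.392/(0.392−0.537)) = (1.370)^(-2.703) = 0.4270.
C_{R,max} = 0.4270×5.70 = 2.43 mol/dm³.

2.43 mol/dm³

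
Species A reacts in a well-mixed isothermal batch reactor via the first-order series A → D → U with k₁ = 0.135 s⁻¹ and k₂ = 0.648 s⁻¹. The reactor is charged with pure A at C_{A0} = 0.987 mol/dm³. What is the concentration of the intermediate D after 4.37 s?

For first-order series with pure A initially, C_D(t) = k₁C_{A0}/(k₂−k₁)·(e^(−k₁t) − e^(−k₂t)).
e^(−k₁t) = e^(−0.135×4.37) = e^(−0.5900) = 0.5544; e^(−k₂t) = e^(−2.832) = 0.05891.
C_D = 0.135×0.987/(0.648−0.135) × (0.5544−0.05891) = 0.2597×0.4954 = 0.1287 mol/dm³.

0.129 mol/dm³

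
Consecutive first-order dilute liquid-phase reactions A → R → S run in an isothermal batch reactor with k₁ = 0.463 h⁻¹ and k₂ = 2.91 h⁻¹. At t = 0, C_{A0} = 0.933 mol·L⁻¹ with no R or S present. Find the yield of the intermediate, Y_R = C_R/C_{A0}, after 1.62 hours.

0.0877

Solving the coupled first-order balances gives C_R(t) = [k₁/(k₂−k₁)]·C_{A0}·(e^(−k₁t) − e^(−k₂t)).
e^(−k₁t) = e^(−0.463×1.62) = e^(−0.7501) = 0.4723; e^(−k₂t) = e^(−4.714) = 0.008967.
C_R = 0.463×0.933/(2.91−0.463) × (0.4723−0.008967) = 0.1765×0.4634 = 0.08180 mol·L⁻¹.
Y_R = C_R/C_{A0} = 0.08180/0.933 = 0.0877.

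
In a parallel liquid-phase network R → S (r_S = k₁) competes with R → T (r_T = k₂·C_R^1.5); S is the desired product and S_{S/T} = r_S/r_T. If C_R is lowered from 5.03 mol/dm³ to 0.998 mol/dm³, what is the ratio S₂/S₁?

S_{S/T} = (k₁/k₂)·C_R^-1.5, so S₂/S₁ = (C_{R,2}/C_{R,1})^-1.5.
= (0.998/5.03)^(-1.5) = (0.1984)^(-1.5) = 11.3.

11.3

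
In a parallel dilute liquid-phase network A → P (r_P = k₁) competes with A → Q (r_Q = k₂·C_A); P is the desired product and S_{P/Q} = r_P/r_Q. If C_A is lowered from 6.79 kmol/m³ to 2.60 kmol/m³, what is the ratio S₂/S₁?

S_{P/Q} = (k₁/k₂)·C_A⁻¹, so S₂/S₁ = (C_{A,2}/C_{A,1})⁻¹.
= 6.79/2.60 = 2.61.

2.61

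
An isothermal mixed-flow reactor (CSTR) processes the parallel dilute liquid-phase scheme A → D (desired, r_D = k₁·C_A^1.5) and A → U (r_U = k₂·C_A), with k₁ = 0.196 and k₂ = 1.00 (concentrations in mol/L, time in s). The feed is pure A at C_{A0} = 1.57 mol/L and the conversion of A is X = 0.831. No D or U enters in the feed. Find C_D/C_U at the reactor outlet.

0.101

Exit C_A = C_{A0}(1−X) = 1.57×0.169 = 0.2653 mol/L.
Rates in a CSTR are evaluated at the outlet concentration: r_D = 0.196×0.2653^1.5 = 0.02679, r_U = 1.00×0.2653 = 0.2653.
Overall selectivity = C_D/C_U = r_Dτ/(r_Uτ) = r_D/r_U = 0.101.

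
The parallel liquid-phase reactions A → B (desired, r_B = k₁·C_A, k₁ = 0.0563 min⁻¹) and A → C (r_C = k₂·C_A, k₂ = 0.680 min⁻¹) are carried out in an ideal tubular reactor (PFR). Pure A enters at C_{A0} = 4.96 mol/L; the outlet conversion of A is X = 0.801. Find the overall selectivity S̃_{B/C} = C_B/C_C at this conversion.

C_A = C_{A0}(1−X) = 0.9870 mol/L.
Both paths are first order in A, so the instantaneous fraction to B is constant: dC_B/d(−C_A) = k₁/(k₁+k₂) = 0.07646.
C_B = 0.07646·(C_{A0}−C_A) = 0.07646×3.973 = 0.304 mol/L.
C_C = (C_{A0}−C_A)−C_B = 3.669 mol/L; S̃_{B/C} = 0.3038/3.669 = 0.0828.

0.0828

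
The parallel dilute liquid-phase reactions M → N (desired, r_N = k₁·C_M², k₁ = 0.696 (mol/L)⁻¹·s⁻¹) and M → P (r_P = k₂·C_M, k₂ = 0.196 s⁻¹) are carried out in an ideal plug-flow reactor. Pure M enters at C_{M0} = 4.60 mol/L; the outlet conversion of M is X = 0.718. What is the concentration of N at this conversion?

2.98 mol/L

C_M = C_{M0}(1−X) = 1.297 mol/L.
Along a PFR/batch, dC_P/dC_M = −r_P/(r_N+r_P) = −k₂/(k₂+k₁·C_M).
Integrating from C_{M0} to C_M: C_P = (0.196/0.696)·ln[(0.196+0.696·4.60)/(0.196+0.696·1.30)] = 0.2816·ln(3.398/1.099) = 0.3179 mol/L.
Then C_N = (C_{M0}−C_M) − C_P = 3.303 − 0.3179 = 2.985 mol/L.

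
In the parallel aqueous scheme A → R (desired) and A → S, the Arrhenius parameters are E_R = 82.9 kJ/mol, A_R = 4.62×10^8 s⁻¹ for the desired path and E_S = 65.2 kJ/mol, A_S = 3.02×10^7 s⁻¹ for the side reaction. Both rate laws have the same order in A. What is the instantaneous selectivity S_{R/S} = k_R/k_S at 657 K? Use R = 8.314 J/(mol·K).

0.599

k_R/k_S = (A_R/A_S)·exp[−(E_R−E_S)/(RT)] = (A_R/A_S)·exp[(E_S−E_R)/(RT)].
(E_S−E_R)/(RT) = (65.2−82.9)×10³/(8.314×657) = -17700/5462 = -3.240.
k_R/k_S = (4.62×10^8/3.02×10^7)·exp(-3.240) = 15.30 × 0.03915 = 0.599.
Since E_R > E_S, raising the temperature improves selectivity toward R.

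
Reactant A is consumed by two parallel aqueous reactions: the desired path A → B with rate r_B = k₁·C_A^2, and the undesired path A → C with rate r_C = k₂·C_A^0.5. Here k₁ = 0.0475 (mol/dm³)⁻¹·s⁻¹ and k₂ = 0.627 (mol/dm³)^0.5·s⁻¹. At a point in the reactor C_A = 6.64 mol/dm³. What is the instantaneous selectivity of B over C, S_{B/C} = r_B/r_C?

S_{B/C} = r_B/r_C = (k₁·C_A^2)/(k₂·C_A^0.5) = (k₁/k₂)·C_A^1.5.
= (0.0475×6.640^2) / (0.627×6.640^0.5) = 2.094/1.616 = 1.30.

1.30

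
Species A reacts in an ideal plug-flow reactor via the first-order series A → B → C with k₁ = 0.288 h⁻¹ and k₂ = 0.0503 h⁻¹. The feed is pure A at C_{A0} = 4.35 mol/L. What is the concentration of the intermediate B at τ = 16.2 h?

The intermediate concentration in a first-order A→B→C sequence is C_B = k₁C_{A0}(e^(−k₁τ) − e^(−k₂τ))/(k₂−k₁).
e^(−k₁τ) = e^(−0.288×16.2) = e^(−4.666) = 0.009414; e^(−k₂τ) = e^(−0.8149) = 0.4427.
C_B = 0.288×4.35/(0.0503−0.288) × (0.009414−0.4427) = (-5.271)×(-0.4333) = 2.284 mol/L.

2.28 mol/L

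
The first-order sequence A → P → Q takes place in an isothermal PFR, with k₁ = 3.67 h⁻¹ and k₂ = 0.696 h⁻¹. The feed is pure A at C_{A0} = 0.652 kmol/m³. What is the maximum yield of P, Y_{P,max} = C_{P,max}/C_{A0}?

0.678

For a first-order series the maximum intermediate yield is C_{P,max}/C_{A0} = (k₁/k₂)^[k₂/(k₂−k₁)].
= (3.67/0.696)^(0.696/(0.696−3.67)) = (5.273)^(-0.2340) = 0.6777.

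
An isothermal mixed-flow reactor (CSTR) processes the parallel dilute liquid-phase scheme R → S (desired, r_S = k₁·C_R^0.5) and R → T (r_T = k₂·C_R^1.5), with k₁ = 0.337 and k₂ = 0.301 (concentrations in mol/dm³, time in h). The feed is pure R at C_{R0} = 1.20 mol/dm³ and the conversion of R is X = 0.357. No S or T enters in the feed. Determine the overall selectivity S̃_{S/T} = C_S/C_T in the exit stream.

Exit C_R = C_{R0}(1−X) = 1.20×0.643 = 0.7716 mol/dm³.
A CSTR operates uniformly at the exit composition, giving r_S = 0.2960 and r_T = 0.2040 (each k·C_R^n at C_R = 0.7716).
Overall selectivity = C_S/C_T = r_Sτ/(r_Tτ) = r_S/r_T = 1.45.

1.45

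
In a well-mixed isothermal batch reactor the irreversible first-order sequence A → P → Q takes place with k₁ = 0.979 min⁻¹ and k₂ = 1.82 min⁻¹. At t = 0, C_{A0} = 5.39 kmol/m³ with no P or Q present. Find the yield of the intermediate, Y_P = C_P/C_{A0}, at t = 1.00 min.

For first-order series with pure A initially, C_P(t) = k₁C_{A0}/(k₂−k₁)·(e^(−k₁t) − e^(−k₂t)).
e^(−k₁t) = e^(−0.979×1.00) = e^(−0.9790) = 0.3757; e^(−k₂t) = e^(−1.820) = 0.1620.
C_P = 0.979×5.39/(1.82−0.979) × (0.3757−0.1620) = 6.274×0.2137 = 1.341 kmol/m³.
Y_P = C_P/C_{A0} = 1.341/5.39 = 0.249.

0.249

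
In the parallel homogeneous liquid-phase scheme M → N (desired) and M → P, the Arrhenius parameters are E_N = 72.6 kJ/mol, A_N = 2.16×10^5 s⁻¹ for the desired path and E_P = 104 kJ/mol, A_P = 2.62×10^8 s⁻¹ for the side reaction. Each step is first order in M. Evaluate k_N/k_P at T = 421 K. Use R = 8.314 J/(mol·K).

Since both paths have the same order in M, the concentration cancels and S_{N/P} = k_N/k_P = (A_N/A_P)·exp[(E_P−E_N)/(RT)].
(E_P−E_N)/(RT) = (104−72.6)×10³/(8.314×421) = 31400/3500 = 8.971.
k_N/k_P = (2.16×10^5/2.62×10^8)·exp(8.971) = 8.244×10^-4 × 7871 = 6.49.

6.49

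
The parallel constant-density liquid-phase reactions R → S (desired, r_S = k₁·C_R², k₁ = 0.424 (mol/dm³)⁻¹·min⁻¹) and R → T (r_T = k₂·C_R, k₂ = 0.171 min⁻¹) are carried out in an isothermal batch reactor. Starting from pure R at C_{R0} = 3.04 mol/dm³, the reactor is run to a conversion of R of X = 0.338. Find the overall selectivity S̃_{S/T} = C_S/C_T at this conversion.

C_R = C_{R0}(1−X) = 2.012 mol/dm³.
Along a PFR/batch, dC_T/dC_R = −r_T/(r_S+r_T) = −k₂/(k₂+k₁·C_R).
Integrating from C_{R0} to C_R: C_T = (0.171/0.424)·ln[(0.171+0.424·3.04)/(0.171+0.424·2.01)] = 0.4033·ln(1.460/1.024) = 0.1429 mol/dm³.
Then C_S = (C_{R0}−C_R) − C_T = 1.028 − 0.1429 = 0.8846 mol/dm³.
S̃_{S/T} = C_S/C_T = 0.8846/0.1429 = 6.19.

6.19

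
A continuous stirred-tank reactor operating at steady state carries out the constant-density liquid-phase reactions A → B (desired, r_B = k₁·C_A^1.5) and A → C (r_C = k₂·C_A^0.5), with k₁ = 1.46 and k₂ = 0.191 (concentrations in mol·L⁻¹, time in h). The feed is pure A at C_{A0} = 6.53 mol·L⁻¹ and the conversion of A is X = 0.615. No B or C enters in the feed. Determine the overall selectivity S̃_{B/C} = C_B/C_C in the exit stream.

19.2

Exit C_A = C_{A0}(1−X) = 6.53×0.385 = 2.514 mol·L⁻¹.
In a CSTR the entire volume is at exit conditions, so r_B = 1.46×2.514^1.5 = 5.820 and r_C = 0.191×2.514^0.5 = 0.3028.
Overall selectivity = C_B/C_C = r_Bτ/(r_Cτ) = r_B/r_C = 19.2.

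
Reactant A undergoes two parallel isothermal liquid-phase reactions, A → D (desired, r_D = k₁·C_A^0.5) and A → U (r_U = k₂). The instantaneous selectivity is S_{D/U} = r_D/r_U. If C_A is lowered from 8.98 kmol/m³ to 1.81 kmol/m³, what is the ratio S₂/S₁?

S_{D/U} = (k₁/k₂)·C_A^0.5, so S₂/S₁ = (C_{A,2}/C_{A,1})^0.5.
= (1.81/8.98)^0.5 = (0.2016)^0.5 = 0.449.
Selectivity toward D falls as C_A falls — high-concentration operation is favoured.

0.449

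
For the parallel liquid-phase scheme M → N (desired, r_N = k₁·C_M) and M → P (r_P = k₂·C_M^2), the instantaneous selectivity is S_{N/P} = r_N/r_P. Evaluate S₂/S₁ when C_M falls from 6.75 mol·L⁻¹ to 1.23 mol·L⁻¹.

S_{N/P} = (k₁/k₂)·C_M⁻¹, so S₂/S₁ = (C_{M,2}/C_{M,1})⁻¹.
= 6.75/1.23 = 5.49.

5.49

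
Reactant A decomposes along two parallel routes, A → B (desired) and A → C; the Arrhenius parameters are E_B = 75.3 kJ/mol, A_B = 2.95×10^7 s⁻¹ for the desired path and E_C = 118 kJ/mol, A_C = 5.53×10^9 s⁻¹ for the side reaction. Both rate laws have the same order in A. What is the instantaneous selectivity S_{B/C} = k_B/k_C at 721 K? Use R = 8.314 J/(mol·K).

6.62

k_B/k_C = (A_B/A_C)·exp[−(E_B−E_C)/(RT)] = (A_B/A_C)·exp[(E_C−E_B)/(RT)].
(E_C−E_B)/(RT) = (118−75.3)×10³/(8.314×721) = 42700/5994 = 7.123.
k_B/k_C = (2.95×10^7/5.53×10^9)·exp(7.123) = 0.005335 × 1241 = 6.62.
Since E_B < E_C, lowering the temperature improves selectivity toward B.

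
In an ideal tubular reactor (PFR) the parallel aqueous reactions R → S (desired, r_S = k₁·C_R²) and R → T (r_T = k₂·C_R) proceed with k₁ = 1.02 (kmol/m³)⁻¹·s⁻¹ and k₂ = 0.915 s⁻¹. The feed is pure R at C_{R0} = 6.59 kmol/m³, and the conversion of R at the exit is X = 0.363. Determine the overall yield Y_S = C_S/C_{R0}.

C_R = C_{R0}(1−X) = 4.198 kmol/m³.
Along a PFR/batch, dC_T/dC_R = −r_T/(r_S+r_T) = −k₂/(k₂+k₁·C_R).
Integrating from C_{R0} to C_R: C_T = (0.915/1.02)·ln[(0.915+1.02·6.59)/(0.915+1.02·4.20)] = 0.8971·ln(7.637/5.197) = 0.3453 kmol/m³.
Then C_S = (C_{R0}−C_R) − C_T = 2.392 − 0.3453 = 2.047 kmol/m³.
Y_S = C_S/C_{R0} = 2.047/6.59 = 0.311.

0.311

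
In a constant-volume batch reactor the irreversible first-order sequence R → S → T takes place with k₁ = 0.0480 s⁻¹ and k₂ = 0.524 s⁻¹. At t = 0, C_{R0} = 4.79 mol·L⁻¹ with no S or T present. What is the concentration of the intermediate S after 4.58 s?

0.344 mol·L⁻¹

The intermediate concentration in a first-order A→B→C sequence is C_S = k₁C_{R0}(e^(−k₁t) − e^(−k₂t))/(k₂−k₁).
e^(−k₁t) = e^(−0.0480×4.58) = e^(−0.2198) = 0.8026; e^(−k₂t) = e^(−2.400) = 0.09073.
C_S = 0.0480×4.79/(0.524−0.0480) × (0.8026−0.09073) = 0.4830×0.7119 = 0.3439 mol·L⁻¹.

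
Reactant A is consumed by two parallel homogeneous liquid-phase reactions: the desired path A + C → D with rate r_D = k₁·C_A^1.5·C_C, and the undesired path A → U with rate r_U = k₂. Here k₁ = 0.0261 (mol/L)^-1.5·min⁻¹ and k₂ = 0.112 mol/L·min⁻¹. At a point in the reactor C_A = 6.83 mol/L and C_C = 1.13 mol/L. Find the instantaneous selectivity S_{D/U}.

4.70

S_{D/U} = r_D/r_U = (k₁·C_A^1.5·C_C)/(k₂) = (k₁/k₂)·C_A^1.5·C_C.
= (0.0261×6.830^1.5×1.130) / (0.112) = 0.5264/0.1120 = 4.70.
Since the desired path is higher order in A, keeping C_A high (PFR or concentrated feed) favours D.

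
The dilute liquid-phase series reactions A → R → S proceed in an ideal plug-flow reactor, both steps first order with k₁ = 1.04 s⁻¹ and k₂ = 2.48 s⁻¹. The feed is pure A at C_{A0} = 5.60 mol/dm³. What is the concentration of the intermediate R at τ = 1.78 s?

0.586 mol/dm³

The intermediate concentration in a first-order A→B→C sequence is C_R = k₁C_{A0}(e^(−k₁τ) − e^(−k₂τ))/(k₂−k₁).
e^(−k₁τ) = e^(−1.04×1.78) = e^(−1.851) = 0.1570; e^(−k₂τ) = e^(−4.414) = 0.01210.
C_R = 1.04×5.60/(2.48−1.04) × (0.1570−0.01210) = 4.044×0.1449 = 0.5862 mol/dm³.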